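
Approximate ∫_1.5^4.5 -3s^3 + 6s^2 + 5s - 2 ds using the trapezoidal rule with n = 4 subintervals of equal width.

-95.15625

Δs = (4.5 − 1.5)/4 = 0.75.
f(1.5) = 8.875, f(2.25) = 5.453125, f(3) = -14, f(3.75) = -57.078125, f(4.5) = -131.375.
T_4 = (Δs/2)·[f(s_0) + 2f(s_1) + 2f(s_2) + 2f(s_3) + f(s_4)].
Sum = -95.15625.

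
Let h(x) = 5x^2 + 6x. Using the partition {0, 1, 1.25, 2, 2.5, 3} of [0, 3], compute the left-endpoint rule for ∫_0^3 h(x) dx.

53.359375

Subinterval widths: 1, 0.25, 0.75, 0.5, 0.5.
Left endpoints: 0, 1, 1.25, 2, 2.5.
h(0) = 0, h(1) = 11, h(1.25) = 15.3125, h(2) = 32, h(2.5) = 46.25.
Sum = Σ Δx_i · h(x_i).
Sum = 53.359375.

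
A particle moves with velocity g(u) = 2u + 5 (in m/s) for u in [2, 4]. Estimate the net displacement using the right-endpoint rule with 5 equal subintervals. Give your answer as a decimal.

Δu = (4 − 2)/5 = 0.4.
Right endpoints: 2.4, 2.8, 3.2, 3.6, 4.
g(2.4) = 9.8, g(2.8) = 10.6, g(3.2) = 11.4, g(3.6) = 12.2, g(4) = 13.
Sum = Δu · [g(2.4) + g(2.8) + g(3.2) + g(3.6) + g(4)].
Sum = 22.8.

22.8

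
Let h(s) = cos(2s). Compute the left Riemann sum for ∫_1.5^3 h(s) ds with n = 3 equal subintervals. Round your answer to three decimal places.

-0.680

Δs = (3 − 1.5)/3 = 0.5.
Left endpoints: 1.5, 2, 2.5.
h(1.5) ≈ -0.990, h(2) ≈ -0.654, h(2.5) ≈ 0.284.
Sum = Δs · [h(1.5) + h(2) + h(2.5)].
Sum ≈ -0.680.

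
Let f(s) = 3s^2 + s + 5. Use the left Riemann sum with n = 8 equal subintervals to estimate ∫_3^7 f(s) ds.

325.5

Δs = (7 − 3)/8 = 0.5.
Left endpoints: 3, 3.5, 4, 4.5, 5, 5.5, 6, 6.5.
f(3) = 35, f(3.5) = 45.25, f(4) = 57, f(4.5) = 70.25, f(5) = 85, f(5.5) = 101.25, f(6) = 119, f(6.5) = 138.25.
Sum = Δs · [f(3) + f(3.5) + f(4) + ...].
Sum = 325.5.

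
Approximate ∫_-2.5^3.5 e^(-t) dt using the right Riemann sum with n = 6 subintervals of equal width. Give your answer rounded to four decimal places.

Δt = (3.5 − (-2.5))/6 = 1.
Right endpoints: -1.5, -0.5, 0.5, 1.5, 2.5, 3.5.
f(-1.5) ≈ 4.4817, f(-0.5) ≈ 1.6487, f(0.5) ≈ 0.6065, f(1.5) ≈ 0.2231, f(2.5) ≈ 0.0821, f(3.5) ≈ 0.0302.
Sum = Δt · [f(-1.5) + f(-0.5) + f(0.5) + ...].
Sum ≈ 7.0724.

7.0724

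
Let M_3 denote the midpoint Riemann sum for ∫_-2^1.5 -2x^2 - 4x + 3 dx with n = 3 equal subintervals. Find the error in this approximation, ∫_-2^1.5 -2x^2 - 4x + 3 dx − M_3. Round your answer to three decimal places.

Exact integral: ∫_-2^1.5 f(x) dx ≈ 6.41667.
M_3 ≈ 7.21065.
Error ≈ 6.41667 − 7.21065 ≈ -0.794.

-0.794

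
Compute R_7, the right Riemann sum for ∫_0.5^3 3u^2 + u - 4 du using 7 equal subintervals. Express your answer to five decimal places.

Δu = (3 − 0.5)/7 = 5/14.
Right endpoints: 6/7, 17/14, 11/7, 27/14, 16/7, 37/14, 3.
f(6/7) = -46/49, f(17/14) = 321/196, f(11/7) = 244/49, f(27/14) = 1781/196, f(16/7) = 684/49, f(37/14) = 3841/196, f(3) = 26.
Sum = Δu · [f(6/7) + f(17/14) + f(11/7) + ...].
Sum ≈ 26.54337.

26.54337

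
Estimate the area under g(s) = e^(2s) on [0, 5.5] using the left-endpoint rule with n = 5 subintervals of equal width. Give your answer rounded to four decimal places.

8206.8966

Δs = (5.5 − 0)/5 = 1.1.
Left endpoints: 0, 1.1, 2.2, 3.3, 4.4.
g(0) ≈ 1.0000, g(1.1) ≈ 9.0250, g(2.2) ≈ 81.4509, g(3.3) ≈ 735.0952, g(4.4) ≈ 6634.2440.
Sum = Δs · [g(0) + g(1.1) + g(2.2) + g(3.3) + g(4.4)].
Sum ≈ 8206.8966.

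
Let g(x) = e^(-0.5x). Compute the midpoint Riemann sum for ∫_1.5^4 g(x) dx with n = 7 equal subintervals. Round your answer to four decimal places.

Δx = (4 − 1.5)/7 = 5/14.
Midpoints: 47/28, 57/28, 67/28, 2.75, 87/28, 97/28, 107/28.
g(47/28) ≈ 0.4320, g(57/28) ≈ 0.3614, g(67/28) ≈ 0.3023, g(2.75) ≈ 0.2528, g(87/28) ≈ 0.2115, g(97/28) ≈ 0.1769, g(107/28) ≈ 0.1480.
Sum = Δx · [g(47/28) + g(57/28) + g(67/28) + ...].
Sum ≈ 0.6732.

0.6732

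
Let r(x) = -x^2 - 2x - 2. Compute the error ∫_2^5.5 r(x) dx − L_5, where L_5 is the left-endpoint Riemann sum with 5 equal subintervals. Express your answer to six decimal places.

-11.351667

Exact integral: ∫_2^5.5 r(x) dx ≈ -86.04166667.
L_5 = -74.69.
Error ≈ -86.04166667 − (-74.69) ≈ -11.351667.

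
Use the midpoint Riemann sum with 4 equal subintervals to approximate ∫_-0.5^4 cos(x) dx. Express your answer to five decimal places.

-0.29256

Δx = (4 − (-0.5))/4 = 1.125.
Midpoints: 0.0625, 1.1875, 2.3125, 3.4375.
f(0.0625) ≈ 0.99805, f(1.1875) ≈ 0.37398, f(2.3125) ≈ -0.67555, f(3.4375) ≈ -0.95654.
Sum = Δx · [f(0.0625) + f(1.1875) + f(2.3125) + f(3.4375)].
Sum ≈ -0.29256.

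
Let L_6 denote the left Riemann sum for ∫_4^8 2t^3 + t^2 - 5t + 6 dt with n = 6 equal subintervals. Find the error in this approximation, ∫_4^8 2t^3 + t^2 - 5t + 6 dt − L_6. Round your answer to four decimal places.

Exact integral: ∫_4^8 f(t) dt ≈ 1973.333333.
L_6 ≈ 1676.296296.
Error ≈ 1973.333333 − 1676.296296 ≈ 297.0370.

297.0370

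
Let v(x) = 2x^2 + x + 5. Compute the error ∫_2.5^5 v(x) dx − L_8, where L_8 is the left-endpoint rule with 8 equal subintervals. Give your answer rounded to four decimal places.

6.1686

Exact integral: ∫_2.5^5 v(x) dx ≈ 94.791667.
L_8 ≈ 88.623047.
Error ≈ 94.791667 − 88.623047 ≈ 6.1686.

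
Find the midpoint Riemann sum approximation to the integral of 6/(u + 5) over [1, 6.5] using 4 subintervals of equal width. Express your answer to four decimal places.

3.8941

Δu = (6.5 − 1)/4 = 1.375.
Midpoints: 1.6875, 3.0625, 4.4375, 5.8125.
f(1.6875) = 96/107, f(3.0625) = 32/43, f(4.4375) = 96/151, f(5.8125) = 96/173.
Sum = Δu · [f(1.6875) + f(3.0625) + f(4.4375) + f(5.8125)].
Sum ≈ 3.8941.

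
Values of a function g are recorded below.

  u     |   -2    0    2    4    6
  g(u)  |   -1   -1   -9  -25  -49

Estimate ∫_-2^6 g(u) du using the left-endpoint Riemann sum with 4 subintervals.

-72

Δu = 2.
Sum = 2·[(-1) + (-1) + (-9) + (-25)] = -72.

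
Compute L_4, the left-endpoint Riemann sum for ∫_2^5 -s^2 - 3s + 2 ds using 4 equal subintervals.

-53.53125

Δs = (5 − 2)/4 = 0.75.
Left endpoints: 2, 2.75, 3.5, 4.25.
f(2) = -8, f(2.75) = -13.8125, f(3.5) = -20.75, f(4.25) = -28.8125.
Sum = Δs · [f(2) + f(2.75) + f(3.5) + f(4.25)].
Sum = -53.53125.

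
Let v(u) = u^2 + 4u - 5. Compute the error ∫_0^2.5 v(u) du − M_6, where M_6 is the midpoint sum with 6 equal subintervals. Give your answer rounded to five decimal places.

0.03617

Exact integral: ∫_0^2.5 v(u) du ≈ 5.2083333.
M_6 ≈ 5.1721644.
Error ≈ 5.2083333 − 5.1721644 ≈ 0.03617.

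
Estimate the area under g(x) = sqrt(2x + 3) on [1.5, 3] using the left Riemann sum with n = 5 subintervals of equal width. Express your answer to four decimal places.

Δx = (3 − 1.5)/5 = 0.3.
Left endpoints: 1.5, 1.8, 2.1, 2.4, 2.7.
g(1.5) ≈ 2.4495, g(1.8) ≈ 2.5690, g(2.1) ≈ 2.6833, g(2.4) ≈ 2.7928, g(2.7) ≈ 2.8983.
Sum = Δx · [g(1.5) + g(1.8) + g(2.1) + g(2.4) + g(2.7)].
Sum ≈ 4.0179.

4.0179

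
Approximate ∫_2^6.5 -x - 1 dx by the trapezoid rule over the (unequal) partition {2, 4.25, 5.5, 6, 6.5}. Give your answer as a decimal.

-23.625

Subinterval widths: 2.25, 1.25, 0.5, 0.5.
f(2) = -3, f(4.25) = -5.25, f(5.5) = -6.5, f(6) = -7, f(6.5) = -7.5.
On each subinterval the trapezoid contributes (Δx_i/2)·[f(x_{i-1}) + f(x_i)].
Sum = -23.625.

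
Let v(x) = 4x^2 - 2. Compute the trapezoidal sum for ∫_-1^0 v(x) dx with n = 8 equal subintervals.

-0.65625

Δx = (0 − (-1))/8 = 0.125.
v(-1) = 2, v(-0.875) = 1.0625, v(-0.75) = 0.25, v(-0.625) = -0.4375, v(-0.5) = -1, v(-0.375) = -1.4375, v(-0.25) = -1.75, v(-0.125) = -1.9375, v(0) = -2.
T_8 = (Δx/2)·[v(x_0) + 2v(x_1) + ... + 2v(x_{7}) + v(x_8)].
Sum = -0.65625.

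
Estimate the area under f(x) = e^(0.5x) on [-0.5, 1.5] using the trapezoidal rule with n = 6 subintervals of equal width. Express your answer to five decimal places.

2.68259

Δx = (1.5 − (-0.5))/6 = 1/3.
f(-0.5) ≈ 0.77880, f(-1/6) ≈ 0.92004, f(1/6) ≈ 1.08690, f(0.5) ≈ 1.28403, f(5/6) ≈ 1.51690, f(7/6) ≈ 1.79200, f(1.5) ≈ 2.11700.
T_6 = (Δx/2)·[f(x_0) + 2f(x_1) + ... + 2f(x_{5}) + f(x_6)].
Sum ≈ 2.68259.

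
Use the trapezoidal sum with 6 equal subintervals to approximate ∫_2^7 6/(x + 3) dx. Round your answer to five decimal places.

4.16926

Δx = (7 − 2)/6 = 5/6.
f(2) = 1.2, f(17/6) = 36/35, f(11/3) = 0.9, f(4.5) = 0.8, f(16/3) = 0.72, f(37/6) = 36/55, f(7) = 0.6.
T_6 = (Δx/2)·[f(x_0) + 2f(x_1) + ... + 2f(x_{5}) + f(x_6)].
Sum ≈ 4.16926.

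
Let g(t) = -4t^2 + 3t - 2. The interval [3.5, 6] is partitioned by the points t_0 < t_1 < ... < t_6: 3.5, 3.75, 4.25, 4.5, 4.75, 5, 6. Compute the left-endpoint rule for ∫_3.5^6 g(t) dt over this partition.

Subinterval widths: 0.25, 0.5, 0.25, 0.25, 0.25, 1.
Left endpoints: 3.5, 3.75, 4.25, 4.5, 4.75, 5.
g(3.5) = -40.5, g(3.75) = -47, g(4.25) = -61.5, g(4.5) = -69.5, g(4.75) = -78, g(5) = -87.
Sum = Σ Δt_i · g(t_i).
Sum = -172.875.

-172.875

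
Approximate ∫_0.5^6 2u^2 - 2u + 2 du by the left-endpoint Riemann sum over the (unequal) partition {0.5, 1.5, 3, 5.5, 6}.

Subinterval widths: 1, 1.5, 2.5, 0.5.
Left endpoints: 0.5, 1.5, 3, 5.5.
f(0.5) = 1.5, f(1.5) = 3.5, f(3) = 14, f(5.5) = 51.5.
Sum = Σ Δu_i · f(u_i).
Sum = 67.5.

67.5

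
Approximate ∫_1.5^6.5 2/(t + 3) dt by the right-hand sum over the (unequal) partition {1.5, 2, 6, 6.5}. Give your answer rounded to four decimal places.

1.1942

Subinterval widths: 0.5, 4, 0.5.
Right endpoints: 2, 6, 6.5.
f(2) = 0.4, f(6) = 2/9, f(6.5) = 4/19.
Sum = Σ Δt_i · f(t_i).
Sum ≈ 1.1942.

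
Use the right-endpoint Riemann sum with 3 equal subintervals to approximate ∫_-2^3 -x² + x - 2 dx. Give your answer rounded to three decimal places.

-21.481

Δx = (3 − (-2))/3 = 5/3.
Right endpoints: -1/3, 4/3, 3.
f(-1/3) = -22/9, f(4/3) = -22/9, f(3) = -8.
Sum = Δx · [f(-1/3) + f(4/3) + f(3)].
Sum ≈ -21.481.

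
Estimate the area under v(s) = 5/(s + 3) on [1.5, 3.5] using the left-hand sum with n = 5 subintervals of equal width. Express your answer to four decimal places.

1.9087

Δs = (3.5 − 1.5)/5 = 0.4.
Left endpoints: 1.5, 1.9, 2.3, 2.7, 3.1.
v(1.5) = 10/9, v(1.9) = 50/49, v(2.3) = 50/53, v(2.7) = 50/57, v(3.1) = 50/61.
Sum = Δs · [v(1.5) + v(1.9) + v(2.3) + v(2.7) + v(3.1)].
Sum ≈ 1.9087.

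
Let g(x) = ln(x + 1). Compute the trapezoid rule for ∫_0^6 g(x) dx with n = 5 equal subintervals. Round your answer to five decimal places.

Δx = (6 − 0)/5 = 1.2.
g(0) ≈ 0.00000, g(1.2) ≈ 0.78846, g(2.4) ≈ 1.22378, g(3.6) ≈ 1.52606, g(4.8) ≈ 1.75786, g(6) ≈ 1.94591.
T_5 = (Δx/2)·[g(x_0) + 2g(x_1) + ... + 2g(x_{4}) + g(x_5)].
Sum ≈ 7.52292.

7.52292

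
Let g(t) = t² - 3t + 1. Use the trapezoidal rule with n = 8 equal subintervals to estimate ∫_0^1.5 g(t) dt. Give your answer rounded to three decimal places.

-0.741

Δt = (1.5 − 0)/8 = 0.1875.
g(0) = 1, g(0.1875) = 0.47265625, g(0.375) = 0.015625, g(0.5625) = -0.37109375, g(0.75) = -0.6875, g(0.9375) = -0.93359375, g(1.125) = -1.109375, g(1.3125) = -1.21484375, g(1.5) = -1.25.
T_8 = (Δt/2)·[g(t_0) + 2g(t_1) + ... + 2g(t_{7}) + g(t_8)].
Sum ≈ -0.741.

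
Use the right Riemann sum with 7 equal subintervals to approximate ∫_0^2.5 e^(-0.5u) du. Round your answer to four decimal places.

Δu = (2.5 − 0)/7 = 5/14.
Right endpoints: 5/14, 5/7, 15/14, 10/7, 25/14, 15/7, 2.5.
f(5/14) ≈ 0.8365, f(5/7) ≈ 0.6997, f(15/14) ≈ 0.5853, f(10/7) ≈ 0.4895, f(25/14) ≈ 0.4095, f(15/7) ≈ 0.3425, f(2.5) ≈ 0.2865.
Sum = Δu · [f(5/14) + f(5/7) + f(15/14) + ...].
Sum ≈ 1.3034.

1.3034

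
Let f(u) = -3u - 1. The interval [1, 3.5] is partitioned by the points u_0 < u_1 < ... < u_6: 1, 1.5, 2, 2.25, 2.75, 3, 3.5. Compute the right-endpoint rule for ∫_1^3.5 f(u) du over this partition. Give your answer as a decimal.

-21.0625

Subinterval widths: 0.5, 0.5, 0.25, 0.5, 0.25, 0.5.
Right endpoints: 1.5, 2, 2.25, 2.75, 3, 3.5.
f(1.5) = -5.5, f(2) = -7, f(2.25) = -7.75, f(2.75) = -9.25, f(3) = -10, f(3.5) = -11.5.
Sum = Σ Δu_i · f(u_i).
Sum = -21.0625.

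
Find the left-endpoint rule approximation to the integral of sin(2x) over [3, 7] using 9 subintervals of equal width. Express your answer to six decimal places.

Δx = (7 − 3)/9 = 4/9.
Left endpoints: 3, 31/9, 35/9, 13/3, 43/9, 47/9, 17/3, 55/9, 59/9.
f(3) ≈ -0.279415, f(31/9) ≈ 0.569341, f(35/9) ≈ 0.997098, f(13/3) ≈ 0.687551, f(43/9) ≈ -0.130405, f(47/9) ≈ -0.851933, f(17/3) ≈ -0.943500, f(55/9) ≈ -0.337395, f(59/9) ≈ 0.518196.
Sum = Δx · [f(3) + f(31/9) + f(35/9) + ...].
Sum ≈ 0.102016.

0.102016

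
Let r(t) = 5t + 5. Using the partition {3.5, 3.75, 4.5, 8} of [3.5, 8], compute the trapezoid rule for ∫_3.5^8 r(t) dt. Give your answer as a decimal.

Subinterval widths: 0.25, 0.75, 3.5.
r(3.5) = 22.5, r(3.75) = 23.75, r(4.5) = 27.5, r(8) = 45.
On each subinterval the trapezoid contributes (Δt_i/2)·[r(t_{i-1}) + r(t_i)].
Sum = 151.875.

151.875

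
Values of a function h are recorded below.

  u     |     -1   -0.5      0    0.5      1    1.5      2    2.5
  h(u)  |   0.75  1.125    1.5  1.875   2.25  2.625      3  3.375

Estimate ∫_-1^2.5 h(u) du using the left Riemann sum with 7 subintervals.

Δu = 0.5.
Sum = 0.5·[0.75 + 1.125 + 1.5 + 1.875 + 2.25 + 2.625 + 3] = 6.5625.

6.5625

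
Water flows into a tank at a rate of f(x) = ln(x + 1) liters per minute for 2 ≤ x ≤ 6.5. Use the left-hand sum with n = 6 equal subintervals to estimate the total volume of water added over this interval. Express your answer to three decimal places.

Δx = (6.5 − 2)/6 = 0.75.
Left endpoints: 2, 2.75, 3.5, 4.25, 5, 5.75.
f(2) ≈ 1.099, f(2.75) ≈ 1.322, f(3.5) ≈ 1.504, f(4.25) ≈ 1.658, f(5) ≈ 1.792, f(5.75) ≈ 1.910.
Sum = Δx · [f(2) + f(2.75) + f(3.5) + ...].
Sum ≈ 6.963.

6.963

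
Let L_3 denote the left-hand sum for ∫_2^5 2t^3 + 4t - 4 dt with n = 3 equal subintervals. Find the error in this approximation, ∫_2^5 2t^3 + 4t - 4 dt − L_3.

112.5

Exact integral: ∫_2^5 f(t) dt = 334.5.
L_3 = 222.
Error = 334.5 − 222 = 112.5.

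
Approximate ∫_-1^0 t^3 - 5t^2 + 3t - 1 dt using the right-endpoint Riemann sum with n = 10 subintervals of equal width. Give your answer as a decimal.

Δt = (0 − (-1))/10 = 0.1.
Right endpoints: -0.9, -0.8, -0.7, -0.6, -0.5, -0.4, -0.3, -0.2, -0.1, 0.
f(-0.9) = -8.479, f(-0.8) = -7.112, f(-0.7) = -5.893, f(-0.6) = -4.816, f(-0.5) = -3.875, f(-0.4) = -3.064, f(-0.3) = -2.377, f(-0.2) = -1.808, f(-0.1) = -1.351, f(0) = -1.
Sum = Δt · [f(-0.9) + f(-0.8) + f(-0.7) + ...].
Sum = -3.9775.

-3.9775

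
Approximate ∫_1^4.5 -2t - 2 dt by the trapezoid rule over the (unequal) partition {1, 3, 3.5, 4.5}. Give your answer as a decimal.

-26.25

Subinterval widths: 2, 0.5, 1.
f(1) = -4, f(3) = -8, f(3.5) = -9, f(4.5) = -11.
On each subinterval the trapezoid contributes (Δt_i/2)·[f(t_{i-1}) + f(t_i)].
Sum = -26.25.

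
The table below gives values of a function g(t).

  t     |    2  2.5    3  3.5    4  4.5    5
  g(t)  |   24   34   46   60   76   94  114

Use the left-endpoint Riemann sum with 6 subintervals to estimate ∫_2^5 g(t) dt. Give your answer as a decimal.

Δt = 0.5.
Sum = 0.5·[24 + 34 + 46 + 60 + 76 + 94] = 167.

167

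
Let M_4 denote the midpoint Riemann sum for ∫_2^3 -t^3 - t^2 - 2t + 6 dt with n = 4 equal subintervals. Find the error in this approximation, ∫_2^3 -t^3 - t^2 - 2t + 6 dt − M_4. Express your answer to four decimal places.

Exact integral: ∫_2^3 f(t) dt ≈ -21.583333.
M_4 = -21.5390625.
Error ≈ -21.583333 − (-21.5390625) ≈ -0.0443.

-0.0443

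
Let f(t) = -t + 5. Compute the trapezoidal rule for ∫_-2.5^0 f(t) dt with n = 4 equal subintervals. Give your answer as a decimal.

Δt = (0 − (-2.5))/4 = 0.625.
f(-2.5) = 7.5, f(-1.875) = 6.875, f(-1.25) = 6.25, f(-0.625) = 5.625, f(0) = 5.
T_4 = (Δt/2)·[f(t_0) + 2f(t_1) + 2f(t_2) + 2f(t_3) + f(t_4)].
Sum = 15.625.

15.625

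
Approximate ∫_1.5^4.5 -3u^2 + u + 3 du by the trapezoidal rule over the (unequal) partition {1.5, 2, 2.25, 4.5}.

Subinterval widths: 0.5, 0.25, 2.25.
f(1.5) = -2.25, f(2) = -7, f(2.25) = -9.9375, f(4.5) = -53.25.
On each subinterval the trapezoid contributes (Δu_i/2)·[f(u_{i-1}) + f(u_i)].
Sum = -75.515625.

-75.515625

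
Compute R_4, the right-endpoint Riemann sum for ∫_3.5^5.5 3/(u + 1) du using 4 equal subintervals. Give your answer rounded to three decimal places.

Δu = (5.5 − 3.5)/4 = 0.5.
Right endpoints: 4, 4.5, 5, 5.5.
f(4) = 0.6, f(4.5) = 6/11, f(5) = 0.5, f(5.5) = 6/13.
Sum = Δu · [f(4) + f(4.5) + f(5) + f(5.5)].
Sum ≈ 1.053.

1.053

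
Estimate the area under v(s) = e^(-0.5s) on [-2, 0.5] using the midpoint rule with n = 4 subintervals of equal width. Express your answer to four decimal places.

Δs = (0.5 − (-2))/4 = 0.625.
Midpoints: -1.6875, -1.0625, -0.4375, 0.1875.
v(-1.6875) ≈ 2.3251, v(-1.0625) ≈ 1.7011, v(-0.4375) ≈ 1.2445, v(0.1875) ≈ 0.9105.
Sum = Δs · [v(-1.6875) + v(-1.0625) + v(-0.4375) + v(0.1875)].
Sum ≈ 3.8632.

3.8632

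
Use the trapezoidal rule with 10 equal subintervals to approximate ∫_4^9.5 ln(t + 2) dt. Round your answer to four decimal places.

11.8344

Δt = (9.5 − 4)/10 = 0.55.
f(4) ≈ 1.7918, f(4.55) ≈ 1.8795, f(5.1) ≈ 1.9601, f(5.65) ≈ 2.0347, f(6.2) ≈ 2.1041, f(6.75) ≈ 2.1691, f(7.3) ≈ 2.2300, f(7.85) ≈ 2.2875, f(8.4) ≈ 2.3418, f(8.95) ≈ 2.3933, f(9.5) ≈ 2.4423.
T_10 = (Δt/2)·[f(t_0) + 2f(t_1) + ... + 2f(t_{9}) + f(t_10)].
Sum ≈ 11.8344.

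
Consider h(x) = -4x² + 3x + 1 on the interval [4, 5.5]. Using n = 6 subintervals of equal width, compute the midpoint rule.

-113.59375

Δx = (5.5 − 4)/6 = 0.25.
Midpoints: 4.125, 4.375, 4.625, 4.875, 5.125, 5.375.
h(4.125) = -54.6875, h(4.375) = -62.4375, h(4.625) = -70.6875, h(4.875) = -79.4375, h(5.125) = -88.6875, h(5.375) = -98.4375.
Sum = Δx · [h(4.125) + h(4.375) + h(4.625) + ...].
Sum = -113.59375.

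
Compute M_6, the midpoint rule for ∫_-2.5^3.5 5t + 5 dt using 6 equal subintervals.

45

Δt = (3.5 − (-2.5))/6 = 1.
Midpoints: -2, -1, 0, 1, 2, 3.
f(-2) = -5, f(-1) = 0, f(0) = 5, f(1) = 10, f(2) = 15, f(3) = 20.
Sum = Δt · [f(-2) + f(-1) + f(0) + ...].
Sum = 45.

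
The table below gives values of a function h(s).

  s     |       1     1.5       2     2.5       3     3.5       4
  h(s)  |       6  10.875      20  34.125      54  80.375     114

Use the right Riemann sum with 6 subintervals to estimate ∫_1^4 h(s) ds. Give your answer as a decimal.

Δs = 0.5.
Sum = 0.5·[10.875 + 20 + 34.125 + 54 + 80.375 + 114] = 156.6875.

156.6875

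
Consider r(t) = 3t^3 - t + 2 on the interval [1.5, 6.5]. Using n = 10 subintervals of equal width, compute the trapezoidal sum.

1332.5

Δt = (6.5 − 1.5)/10 = 0.5.
r(1.5) = 10.625, r(2) = 24, r(2.5) = 46.375, r(3) = 80, r(3.5) = 127.125, r(4) = 190, r(4.5) = 270.875, r(5) = 372, r(5.5) = 495.625, r(6) = 644, r(6.5) = 819.375.
T_10 = (Δt/2)·[r(t_0) + 2r(t_1) + ... + 2r(t_{9}) + r(t_10)].
Sum = 1332.5.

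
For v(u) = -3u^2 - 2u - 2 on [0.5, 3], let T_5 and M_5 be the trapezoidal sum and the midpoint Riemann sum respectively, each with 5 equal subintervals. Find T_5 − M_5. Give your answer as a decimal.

-0.46875

T_5 = -40.9375.
M_5 = -40.46875.
T_5 − M_5 = -0.46875.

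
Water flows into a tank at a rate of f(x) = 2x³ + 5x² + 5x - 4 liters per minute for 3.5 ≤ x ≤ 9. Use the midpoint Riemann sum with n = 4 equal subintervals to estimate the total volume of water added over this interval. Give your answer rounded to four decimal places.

4462.0576

Δx = (9 − 3.5)/4 = 1.375.
Midpoints: 4.1875, 5.5625, 6.9375, 8.3125.
f(4.1875) = 515011/2048, f(5.5625) = 1070577/2048, f(6.9375) = 1923319/2048, f(8.3125) = 3137125/2048.
Sum = Δx · [f(4.1875) + f(5.5625) + f(6.9375) + f(8.3125)].
Sum ≈ 4462.0576.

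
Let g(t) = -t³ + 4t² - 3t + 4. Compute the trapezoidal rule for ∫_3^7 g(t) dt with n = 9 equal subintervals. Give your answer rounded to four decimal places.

-204.1152

Δt = (7 − 3)/9 = 4/9.
g(3) = 4, g(31/9) = 188/729, g(35/9) = -4364/729, g(13/3) = -412/27, g(43/9) = -20476/729, g(47/9) = -32804/729, g(17/3) = -1796/27, g(55/9) = -67924/729, g(59/9) = -91484/729, g(7) = -164.
T_9 = (Δt/2)·[g(t_0) + 2g(t_1) + ... + 2g(t_{8}) + g(t_9)].
Sum ≈ -204.1152.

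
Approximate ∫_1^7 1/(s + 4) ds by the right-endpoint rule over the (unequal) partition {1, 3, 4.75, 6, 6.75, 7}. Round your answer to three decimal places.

0.703

Subinterval widths: 2, 1.75, 1.25, 0.75, 0.25.
Right endpoints: 3, 4.75, 6, 6.75, 7.
f(3) = 1/7, f(4.75) = 4/35, f(6) = 0.1, f(6.75) = 4/43, f(7) = 1/11.
Sum = Σ Δs_i · f(s_i).
Sum ≈ 0.703.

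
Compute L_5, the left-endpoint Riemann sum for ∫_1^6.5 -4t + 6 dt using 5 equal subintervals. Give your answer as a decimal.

-37.4

Δt = (6.5 − 1)/5 = 1.1.
Left endpoints: 1, 2.1, 3.2, 4.3, 5.4.
f(1) = 2, f(2.1) = -2.4, f(3.2) = -6.8, f(4.3) = -11.2, f(5.4) = -15.6.
Sum = Δt · [f(1) + f(2.1) + f(3.2) + f(4.3) + f(5.4)].
Sum = -37.4.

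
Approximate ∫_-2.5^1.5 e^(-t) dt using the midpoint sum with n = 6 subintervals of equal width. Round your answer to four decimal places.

11.7407

Δt = (1.5 − (-2.5))/6 = 2/3.
Midpoints: -13/6, -1.5, -5/6, -1/6, 0.5, 7/6.
f(-13/6) ≈ 8.7291, f(-1.5) ≈ 4.4817, f(-5/6) ≈ 2.3010, f(-1/6) ≈ 1.1814, f(0.5) ≈ 0.6065, f(7/6) ≈ 0.3114.
Sum = Δt · [f(-13/6) + f(-1.5) + f(-5/6) + ...].
Sum ≈ 11.7407.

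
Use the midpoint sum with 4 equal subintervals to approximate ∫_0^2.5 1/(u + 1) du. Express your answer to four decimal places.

Δu = (2.5 − 0)/4 = 0.625.
Midpoints: 0.3125, 0.9375, 1.5625, 2.1875.
f(0.3125) = 16/21, f(0.9375) = 16/31, f(1.5625) = 16/41, f(2.1875) = 16/51.
Sum = Δu · [f(0.3125) + f(0.9375) + f(1.5625) + f(2.1875)].
Sum ≈ 1.2388.

1.2388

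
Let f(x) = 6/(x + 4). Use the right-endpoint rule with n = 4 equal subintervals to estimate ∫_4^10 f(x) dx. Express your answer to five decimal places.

3.12841

Δx = (10 − 4)/4 = 1.5.
Right endpoints: 5.5, 7, 8.5, 10.
f(5.5) = 12/19, f(7) = 6/11, f(8.5) = 0.48, f(10) = 3/7.
Sum = Δx · [f(5.5) + f(7) + f(8.5) + f(10)].
Sum ≈ 3.12841.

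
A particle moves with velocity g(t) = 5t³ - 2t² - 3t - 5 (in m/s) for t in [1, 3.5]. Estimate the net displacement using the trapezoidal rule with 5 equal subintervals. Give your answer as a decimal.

Δt = (3.5 − 1)/5 = 0.5.
g(1) = -5, g(1.5) = 2.875, g(2) = 21, g(2.5) = 53.125, g(3) = 103, g(3.5) = 174.375.
T_5 = (Δt/2)·[g(t_0) + 2g(t_1) + ... + 2g(t_{4}) + g(t_5)].
Sum = 132.34375.

132.34375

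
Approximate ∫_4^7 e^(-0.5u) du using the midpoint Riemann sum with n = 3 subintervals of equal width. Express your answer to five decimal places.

Δu = (7 − 4)/3 = 1.
Midpoints: 4.5, 5.5, 6.5.
f(4.5) ≈ 0.10540, f(5.5) ≈ 0.06393, f(6.5) ≈ 0.03877.
Sum = Δu · [f(4.5) + f(5.5) + f(6.5)].
Sum ≈ 0.20810.

0.20810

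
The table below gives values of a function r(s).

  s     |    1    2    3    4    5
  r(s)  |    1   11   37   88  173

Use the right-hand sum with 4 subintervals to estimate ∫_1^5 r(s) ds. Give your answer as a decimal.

309

Δs = 1.
Sum = 1·[11 + 37 + 88 + 173] = 309.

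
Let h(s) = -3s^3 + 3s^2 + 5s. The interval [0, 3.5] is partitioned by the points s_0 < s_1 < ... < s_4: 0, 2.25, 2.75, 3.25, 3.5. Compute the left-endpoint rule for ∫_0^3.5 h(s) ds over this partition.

Subinterval widths: 2.25, 0.5, 0.5, 0.25.
Left endpoints: 0, 2.25, 2.75, 3.25.
h(0) = 0, h(2.25) = -7.734375, h(2.75) = -25.953125, h(3.25) = -55.046875.
Sum = Σ Δs_i · h(s_i).
Sum = -30.60546875.

-30.60546875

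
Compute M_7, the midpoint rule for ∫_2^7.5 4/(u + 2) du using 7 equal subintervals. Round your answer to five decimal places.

Δu = (7.5 − 2)/7 = 11/14.
Midpoints: 67/28, 89/28, 111/28, 4.75, 155/28, 177/28, 199/28.
f(67/28) = 112/123, f(89/28) = 112/145, f(111/28) = 112/167, f(4.75) = 16/27, f(155/28) = 112/211, f(177/28) = 112/233, f(199/28) = 112/255.
Sum = Δu · [f(67/28) + f(89/28) + f(111/28) + ...].
Sum ≈ 3.45474.

3.45474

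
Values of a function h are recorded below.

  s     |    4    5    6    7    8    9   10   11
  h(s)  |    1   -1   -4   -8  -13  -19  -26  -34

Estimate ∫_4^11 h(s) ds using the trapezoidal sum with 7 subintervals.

Δs = 1.
T_7 = (1/2)·[1 + 2·(-1) + 2·(-4) + 2·(-8) + 2·(-13) + 2·(-19) + 2·(-26) + (-34)] = -87.5.

-87.5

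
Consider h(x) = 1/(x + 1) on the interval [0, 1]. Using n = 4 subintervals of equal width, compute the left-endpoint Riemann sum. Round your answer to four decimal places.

Δx = (1 − 0)/4 = 0.25.
Left endpoints: 0, 0.25, 0.5, 0.75.
h(0) = 1, h(0.25) = 0.8, h(0.5) = 2/3, h(0.75) = 4/7.
Sum = Δx · [h(0) + h(0.25) + h(0.5) + h(0.75)].
Sum ≈ 0.7595.

0.7595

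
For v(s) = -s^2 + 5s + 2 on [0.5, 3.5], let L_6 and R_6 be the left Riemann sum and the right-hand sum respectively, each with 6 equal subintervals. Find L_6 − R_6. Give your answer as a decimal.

L_6 = 20.875.
R_6 = 22.375.
L_6 − R_6 = -1.5.

-1.5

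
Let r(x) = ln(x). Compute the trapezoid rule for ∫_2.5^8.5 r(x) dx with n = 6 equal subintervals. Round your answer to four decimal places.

9.8765

Δx = (8.5 − 2.5)/6 = 1.
r(2.5) ≈ 0.9163, r(3.5) ≈ 1.2528, r(4.5) ≈ 1.5041, r(5.5) ≈ 1.7047, r(6.5) ≈ 1.8718, r(7.5) ≈ 2.0149, r(8.5) ≈ 2.1401.
T_6 = (Δx/2)·[r(x_0) + 2r(x_1) + ... + 2r(x_{5}) + r(x_6)].
Sum ≈ 9.8765.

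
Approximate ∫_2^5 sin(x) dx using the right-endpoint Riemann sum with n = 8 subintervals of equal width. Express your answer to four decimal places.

Δx = (5 − 2)/8 = 0.375.
Right endpoints: 2.375, 2.75, 3.125, 3.5, 3.875, 4.25, 4.625, 5.
f(2.375) ≈ 0.6937, f(2.75) ≈ 0.3817, f(3.125) ≈ 0.0166, f(3.5) ≈ -0.3508, f(3.875) ≈ -0.6694, f(4.25) ≈ -0.8950, f(4.625) ≈ -0.9962, f(5) ≈ -0.9589.
Sum = Δx · [f(2.375) + f(2.75) + f(3.125) + ...].
Sum ≈ -1.0419.

-1.0419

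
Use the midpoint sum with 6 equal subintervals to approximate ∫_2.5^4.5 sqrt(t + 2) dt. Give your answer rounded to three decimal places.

Δt = (4.5 − 2.5)/6 = 1/3.
Midpoints: 8/3, 3, 10/3, 11/3, 4, 13/3.
f(8/3) ≈ 2.160, f(3) ≈ 2.236, f(10/3) ≈ 2.309, f(11/3) ≈ 2.380, f(4) ≈ 2.449, f(13/3) ≈ 2.517.
Sum = Δt · [f(8/3) + f(3) + f(10/3) + ...].
Sum ≈ 4.684.

4.684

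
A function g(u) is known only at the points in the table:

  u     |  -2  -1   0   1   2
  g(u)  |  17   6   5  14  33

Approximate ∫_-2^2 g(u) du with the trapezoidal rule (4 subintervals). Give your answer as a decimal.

50

Δu = 1.
T_4 = (1/2)·[17 + 2·6 + 2·5 + 2·14 + 33] = 50.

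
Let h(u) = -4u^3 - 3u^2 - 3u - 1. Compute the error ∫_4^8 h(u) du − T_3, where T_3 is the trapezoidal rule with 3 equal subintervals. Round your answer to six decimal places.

Exact integral: ∫_4^8 h(u) du = -4364.
T_3 ≈ -4452.88888889.
Error ≈ -4364 − (-4452.88888889) ≈ 88.888889.

88.888889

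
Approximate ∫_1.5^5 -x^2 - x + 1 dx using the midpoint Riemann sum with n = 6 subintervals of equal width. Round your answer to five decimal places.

Δx = (5 − 1.5)/6 = 7/12.
Midpoints: 43/24, 2.375, 71/24, 85/24, 4.125, 113/24.
f(43/24) = -2305/576, f(2.375) = -7.015625, f(71/24) = -6169/576, f(85/24) = -8689/576, f(4.125) = -20.140625, f(113/24) = -14905/576.
Sum = Δx · [f(43/24) + f(2.375) + f(71/24) + ...].
Sum ≈ -48.31742.

-48.31742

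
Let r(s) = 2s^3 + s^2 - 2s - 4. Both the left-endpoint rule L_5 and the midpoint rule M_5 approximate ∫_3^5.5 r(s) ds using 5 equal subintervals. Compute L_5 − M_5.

-69.609375

L_5 = 361.25.
M_5 = 430.859375.
L_5 − M_5 = -69.609375.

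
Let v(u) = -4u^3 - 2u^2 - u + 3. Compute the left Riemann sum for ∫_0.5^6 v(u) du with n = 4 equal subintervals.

-865.69140625

Δu = (6 − 0.5)/4 = 1.375.
Left endpoints: 0.5, 1.875, 3.25, 4.625.
v(0.5) = 1.5, v(1.875) = -32.2734375, v(3.25) = -158.6875, v(4.625) = -440.1328125.
Sum = Δu · [v(0.5) + v(1.875) + v(3.25) + v(4.625)].
Sum = -865.69140625.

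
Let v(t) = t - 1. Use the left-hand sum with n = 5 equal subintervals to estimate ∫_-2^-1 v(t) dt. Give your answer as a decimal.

-2.6

Δt = (-1 − (-2))/5 = 0.2.
Left endpoints: -2, -1.8, -1.6, -1.4, -1.2.
v(-2) = -3, v(-1.8) = -2.8, v(-1.6) = -2.6, v(-1.4) = -2.4, v(-1.2) = -2.2.
Sum = Δt · [v(-2) + v(-1.8) + v(-1.6) + v(-1.4) + v(-1.2)].
Sum = -2.6.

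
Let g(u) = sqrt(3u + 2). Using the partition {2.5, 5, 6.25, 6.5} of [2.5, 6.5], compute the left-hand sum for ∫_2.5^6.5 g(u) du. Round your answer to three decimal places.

Subinterval widths: 2.5, 1.25, 0.25.
Left endpoints: 2.5, 5, 6.25.
g(2.5) ≈ 3.082, g(5) ≈ 4.123, g(6.25) ≈ 4.555.
Sum = Σ Δu_i · g(u_i).
Sum ≈ 13.998.

13.998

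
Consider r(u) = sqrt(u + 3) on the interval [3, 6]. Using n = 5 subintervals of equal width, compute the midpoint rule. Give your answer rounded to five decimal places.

Δu = (6 − 3)/5 = 0.6.
Midpoints: 3.3, 3.9, 4.5, 5.1, 5.7.
r(3.3) ≈ 2.50998, r(3.9) ≈ 2.62679, r(4.5) ≈ 2.73861, r(5.1) ≈ 2.84605, r(5.7) ≈ 2.94958.
Sum = Δu · [r(3.3) + r(3.9) + r(4.5) + r(5.1) + r(5.7)].
Sum ≈ 8.20260.

8.20260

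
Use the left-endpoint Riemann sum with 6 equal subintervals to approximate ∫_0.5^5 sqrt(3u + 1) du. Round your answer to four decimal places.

12.4102

Δu = (5 − 0.5)/6 = 0.75.
Left endpoints: 0.5, 1.25, 2, 2.75, 3.5, 4.25.
f(0.5) ≈ 1.5811, f(1.25) ≈ 2.1794, f(2) ≈ 2.6458, f(2.75) ≈ 3.0414, f(3.5) ≈ 3.3912, f(4.25) ≈ 3.7081.
Sum = Δu · [f(0.5) + f(1.25) + f(2) + ...].
Sum ≈ 12.4102.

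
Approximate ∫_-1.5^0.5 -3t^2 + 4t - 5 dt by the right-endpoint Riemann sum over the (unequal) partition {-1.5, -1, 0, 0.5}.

-12.875

Subinterval widths: 0.5, 1, 0.5.
Right endpoints: -1, 0, 0.5.
f(-1) = -12, f(0) = -5, f(0.5) = -3.75.
Sum = Σ Δt_i · f(t_i).
Sum = -12.875.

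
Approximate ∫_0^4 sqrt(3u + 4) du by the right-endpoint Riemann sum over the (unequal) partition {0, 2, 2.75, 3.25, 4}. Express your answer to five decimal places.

Subinterval widths: 2, 0.75, 0.5, 0.75.
Right endpoints: 2, 2.75, 3.25, 4.
f(2) ≈ 3.16228, f(2.75) ≈ 3.50000, f(3.25) ≈ 3.70810, f(4) ≈ 4.00000.
Sum = Σ Δu_i · f(u_i).
Sum ≈ 13.80360.

13.80360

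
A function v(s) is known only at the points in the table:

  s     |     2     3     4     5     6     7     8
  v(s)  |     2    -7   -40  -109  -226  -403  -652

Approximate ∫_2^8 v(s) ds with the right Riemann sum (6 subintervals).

-1437

Δs = 1.
Sum = 1·[(-7) + (-40) + (-109) + (-226) + (-403) + (-652)] = -1437.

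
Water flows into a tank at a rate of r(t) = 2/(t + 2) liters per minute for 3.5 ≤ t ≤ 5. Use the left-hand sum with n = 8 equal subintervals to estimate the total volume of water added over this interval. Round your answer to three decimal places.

Δt = (5 − 3.5)/8 = 0.1875.
Left endpoints: 3.5, 3.6875, 3.875, 4.0625, 4.25, 4.4375, 4.625, 4.8125.
r(3.5) = 4/11, r(3.6875) = 32/91, r(3.875) = 16/47, r(4.0625) = 32/97, r(4.25) = 0.32, r(4.4375) = 32/103, r(4.625) = 16/53, r(4.8125) = 32/109.
Sum = Δt · [r(3.5) + r(3.6875) + r(3.875) + ...].
Sum ≈ 0.490.

0.490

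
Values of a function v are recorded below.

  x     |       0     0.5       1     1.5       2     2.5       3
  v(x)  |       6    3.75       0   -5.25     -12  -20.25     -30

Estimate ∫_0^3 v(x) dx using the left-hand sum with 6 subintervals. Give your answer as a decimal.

Δx = 0.5.
Sum = 0.5·[6 + 3.75 + 0 + (-5.25) + (-12) + (-20.25)] = -13.875.

-13.875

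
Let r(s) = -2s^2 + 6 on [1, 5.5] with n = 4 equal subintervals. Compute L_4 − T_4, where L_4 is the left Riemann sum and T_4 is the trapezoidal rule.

L_4 = -52.2421875.
T_4 = -85.1484375.
L_4 − T_4 = 32.90625.

32.90625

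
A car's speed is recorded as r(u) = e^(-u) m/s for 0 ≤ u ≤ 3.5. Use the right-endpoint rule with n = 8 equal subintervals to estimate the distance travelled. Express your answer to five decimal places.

0.77308

Δu = (3.5 − 0)/8 = 0.4375.
Right endpoints: 0.4375, 0.875, 1.3125, 1.75, 2.1875, 2.625, 3.0625, 3.5.
r(0.4375) ≈ 0.64565, r(0.875) ≈ 0.41686, r(1.3125) ≈ 0.26915, r(1.75) ≈ 0.17377, r(2.1875) ≈ 0.11220, r(2.625) ≈ 0.07244, r(3.0625) ≈ 0.04677, r(3.5) ≈ 0.03020.
Sum = Δu · [r(0.4375) + r(0.875) + r(1.3125) + ...].
Sum ≈ 0.77308.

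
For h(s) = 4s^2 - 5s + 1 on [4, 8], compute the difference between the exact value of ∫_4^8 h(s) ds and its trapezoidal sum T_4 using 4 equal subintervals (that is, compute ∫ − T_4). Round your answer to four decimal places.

Exact integral: ∫_4^8 h(s) ds ≈ 481.333333.
T_4 = 484.
Error ≈ 481.333333 − 484 ≈ -2.6667.

-2.6667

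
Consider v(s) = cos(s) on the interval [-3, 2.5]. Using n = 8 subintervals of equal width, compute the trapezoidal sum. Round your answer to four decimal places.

Δs = (2.5 − (-3))/8 = 0.6875.
v(-3) ≈ -0.9900, v(-2.3125) ≈ -0.6755, v(-1.625) ≈ -0.0542, v(-0.9375) ≈ 0.5918, v(-0.25) ≈ 0.9689, v(0.4375) ≈ 0.9058, v(1.125) ≈ 0.4312, v(1.8125) ≈ -0.2394, v(2.5) ≈ -0.8011.
T_8 = (Δs/2)·[v(s_0) + 2v(s_1) + ... + 2v(s_{7}) + v(s_8)].
Sum ≈ 0.7102.

0.7102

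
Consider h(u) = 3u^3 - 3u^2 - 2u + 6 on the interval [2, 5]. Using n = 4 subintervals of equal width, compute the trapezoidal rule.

Δu = (5 − 2)/4 = 0.75.
h(2) = 14, h(2.75) = 40.203125, h(3.5) = 90.875, h(4.25) = 173.609375, h(5) = 296.
T_4 = (Δu/2)·[h(u_0) + 2h(u_1) + 2h(u_2) + 2h(u_3) + h(u_4)].
Sum = 344.765625.

344.765625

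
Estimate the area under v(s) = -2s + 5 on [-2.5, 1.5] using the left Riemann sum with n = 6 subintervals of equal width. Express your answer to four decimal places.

Δs = (1.5 − (-2.5))/6 = 2/3.
Left endpoints: -2.5, -11/6, -7/6, -0.5, 1/6, 5/6.
v(-2.5) = 10, v(-11/6) = 26/3, v(-7/6) = 22/3, v(-0.5) = 6, v(1/6) = 14/3, v(5/6) = 10/3.
Sum = Δs · [v(-2.5) + v(-11/6) + v(-7/6) + ...].
Sum ≈ 26.6667.

26.6667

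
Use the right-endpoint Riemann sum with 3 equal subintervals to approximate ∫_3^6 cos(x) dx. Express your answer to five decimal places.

Δx = (6 − 3)/3 = 1.
Right endpoints: 4, 5, 6.
f(4) ≈ -0.65364, f(5) ≈ 0.28366, f(6) ≈ 0.96017.
Sum = Δx · [f(4) + f(5) + f(6)].
Sum ≈ 0.59019.

0.59019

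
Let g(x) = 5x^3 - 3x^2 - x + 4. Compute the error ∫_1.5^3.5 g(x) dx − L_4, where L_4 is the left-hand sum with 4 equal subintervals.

38.5

Exact integral: ∫_1.5^3.5 g(x) dx = 144.75.
L_4 = 106.25.
Error = 144.75 − 106.25 = 38.5.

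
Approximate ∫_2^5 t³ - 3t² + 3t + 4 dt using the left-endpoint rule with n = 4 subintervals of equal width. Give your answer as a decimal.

57.234375

Δt = (5 − 2)/4 = 0.75.
Left endpoints: 2, 2.75, 3.5, 4.25.
f(2) = 6, f(2.75) = 10.359375, f(3.5) = 20.625, f(4.25) = 39.328125.
Sum = Δt · [f(2) + f(2.75) + f(3.5) + f(4.25)].
Sum = 57.234375.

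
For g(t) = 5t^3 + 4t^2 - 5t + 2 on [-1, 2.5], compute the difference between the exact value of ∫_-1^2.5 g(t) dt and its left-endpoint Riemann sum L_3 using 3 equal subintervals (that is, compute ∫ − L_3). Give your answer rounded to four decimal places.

38.4230

Exact integral: ∫_-1^2.5 g(t) dt ≈ 63.619792.
L_3 ≈ 25.196759.
Error ≈ 63.619792 − 25.196759 ≈ 38.4230.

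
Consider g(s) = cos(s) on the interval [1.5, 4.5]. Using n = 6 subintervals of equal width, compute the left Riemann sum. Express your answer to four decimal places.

Δs = (4.5 − 1.5)/6 = 0.5.
Left endpoints: 1.5, 2, 2.5, 3, 3.5, 4.
g(1.5) ≈ 0.0707, g(2) ≈ -0.4161, g(2.5) ≈ -0.8011, g(3) ≈ -0.9900, g(3.5) ≈ -0.9365, g(4) ≈ -0.6536.
Sum = Δs · [g(1.5) + g(2) + g(2.5) + ...].
Sum ≈ -1.8633.

-1.8633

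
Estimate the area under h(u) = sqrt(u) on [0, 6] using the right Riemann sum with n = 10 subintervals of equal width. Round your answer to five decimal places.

Δu = (6 − 0)/10 = 0.6.
Right endpoints: 0.6, 1.2, 1.8, 2.4, 3, 3.6, 4.2, 4.8, 5.4, 6.
h(0.6) ≈ 0.77460, h(1.2) ≈ 1.09545, h(1.8) ≈ 1.34164, h(2.4) ≈ 1.54919, h(3) ≈ 1.73205, h(3.6) ≈ 1.89737, h(4.2) ≈ 2.04939, h(4.8) ≈ 2.19089, h(5.4) ≈ 2.32379, h(6) ≈ 2.44949.
Sum = Δu · [h(0.6) + h(1.2) + h(1.8) + ...].
Sum ≈ 10.44231.

10.44231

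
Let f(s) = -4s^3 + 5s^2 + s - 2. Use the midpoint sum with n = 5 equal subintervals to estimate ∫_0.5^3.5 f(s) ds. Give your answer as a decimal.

-77.04

Δs = (3.5 − 0.5)/5 = 0.6.
Midpoints: 0.8, 1.4, 2, 2.6, 3.2.
f(0.8) = -0.048, f(1.4) = -1.776, f(2) = -12, f(2.6) = -35.904, f(3.2) = -78.672.
Sum = Δs · [f(0.8) + f(1.4) + f(2) + f(2.6) + f(3.2)].
Sum = -77.04.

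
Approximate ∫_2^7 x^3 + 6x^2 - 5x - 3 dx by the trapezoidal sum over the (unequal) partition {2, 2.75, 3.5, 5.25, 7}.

1179.609375

Subinterval widths: 0.75, 0.75, 1.75, 1.75.
f(2) = 19, f(2.75) = 49.421875, f(3.5) = 95.875, f(5.25) = 280.828125, f(7) = 599.
On each subinterval the trapezoid contributes (Δx_i/2)·[f(x_{i-1}) + f(x_i)].
Sum = 1179.609375.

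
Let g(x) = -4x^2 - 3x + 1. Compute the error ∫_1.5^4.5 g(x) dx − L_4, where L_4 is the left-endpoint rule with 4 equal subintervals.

-29.25

Exact integral: ∫_1.5^4.5 g(x) dx = -141.
L_4 = -111.75.
Error = -141 − (-111.75) = -29.25.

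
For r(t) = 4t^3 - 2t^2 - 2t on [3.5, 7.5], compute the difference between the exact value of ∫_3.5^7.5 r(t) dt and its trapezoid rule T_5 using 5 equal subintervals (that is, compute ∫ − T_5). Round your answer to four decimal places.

-27.3067

Exact integral: ∫_3.5^7.5 r(t) dt ≈ 2717.333333.
T_5 = 2744.64.
Error ≈ 2717.333333 − 2744.64 ≈ -27.3067.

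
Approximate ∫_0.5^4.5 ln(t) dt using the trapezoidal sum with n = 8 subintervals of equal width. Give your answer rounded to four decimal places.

3.0790

Δt = (4.5 − 0.5)/8 = 0.5.
f(0.5) ≈ -0.6931, f(1) ≈ 0.0000, f(1.5) ≈ 0.4055, f(2) ≈ 0.6931, f(2.5) ≈ 0.9163, f(3) ≈ 1.0986, f(3.5) ≈ 1.2528, f(4) ≈ 1.3863, f(4.5) ≈ 1.5041.
T_8 = (Δt/2)·[f(t_0) + 2f(t_1) + ... + 2f(t_{7}) + f(t_8)].
Sum ≈ 3.0790.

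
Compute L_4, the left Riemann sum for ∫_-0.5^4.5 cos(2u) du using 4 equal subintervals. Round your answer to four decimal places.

1.1675

Δu = (4.5 − (-0.5))/4 = 1.25.
Left endpoints: -0.5, 0.75, 2, 3.25.
f(-0.5) ≈ 0.5403, f(0.75) ≈ 0.0707, f(2) ≈ -0.6536, f(3.25) ≈ 0.9766.
Sum = Δu · [f(-0.5) + f(0.75) + f(2) + f(3.25)].
Sum ≈ 1.1675.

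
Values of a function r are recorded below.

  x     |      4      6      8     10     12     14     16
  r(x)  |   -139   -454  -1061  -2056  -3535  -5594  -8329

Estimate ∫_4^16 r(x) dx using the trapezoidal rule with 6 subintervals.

-33868

Δx = 2.
T_6 = (2/2)·[(-139) + 2·(-454) + 2·(-1061) + 2·(-2056) + 2·(-3535) + 2·(-5594) + (-8329)] = -33868.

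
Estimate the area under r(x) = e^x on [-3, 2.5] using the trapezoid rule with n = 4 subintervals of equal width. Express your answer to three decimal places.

Δx = (2.5 − (-3))/4 = 1.375.
r(-3) ≈ 0.050, r(-1.625) ≈ 0.197, r(-0.25) ≈ 0.779, r(1.125) ≈ 3.080, r(2.5) ≈ 12.182.
T_4 = (Δx/2)·[r(x_0) + 2r(x_1) + 2r(x_2) + 2r(x_3) + r(x_4)].
Sum ≈ 13.987.

13.987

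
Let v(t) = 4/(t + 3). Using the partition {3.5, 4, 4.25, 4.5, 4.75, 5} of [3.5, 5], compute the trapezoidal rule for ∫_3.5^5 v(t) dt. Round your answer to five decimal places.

Subinterval widths: 0.5, 0.25, 0.25, 0.25, 0.25.
v(3.5) = 8/13, v(4) = 4/7, v(4.25) = 16/29, v(4.5) = 8/15, v(4.75) = 16/31, v(5) = 0.5.
On each subinterval the trapezoid contributes (Δt_i/2)·[v(t_{i-1}) + v(t_i)].
Sum ≈ 0.83093.

0.83093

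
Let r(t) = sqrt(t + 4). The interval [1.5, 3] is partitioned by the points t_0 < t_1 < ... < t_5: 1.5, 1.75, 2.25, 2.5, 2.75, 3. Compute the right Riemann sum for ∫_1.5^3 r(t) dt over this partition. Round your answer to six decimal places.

3.797813

Subinterval widths: 0.25, 0.5, 0.25, 0.25, 0.25.
Right endpoints: 1.75, 2.25, 2.5, 2.75, 3.
r(1.75) ≈ 2.397916, r(2.25) ≈ 2.500000, r(2.5) ≈ 2.549510, r(2.75) ≈ 2.598076, r(3) ≈ 2.645751.
Sum = Σ Δt_i · r(t_i).
Sum ≈ 3.797813.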